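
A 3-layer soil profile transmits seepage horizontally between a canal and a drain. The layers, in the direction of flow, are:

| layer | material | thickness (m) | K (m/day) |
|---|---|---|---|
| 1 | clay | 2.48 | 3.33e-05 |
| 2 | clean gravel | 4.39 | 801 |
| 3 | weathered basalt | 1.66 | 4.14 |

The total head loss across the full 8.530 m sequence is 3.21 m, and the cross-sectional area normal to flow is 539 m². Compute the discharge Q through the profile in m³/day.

Flow is perpendicular to layering, so the layers act in series and the equivalent K is the thickness-weighted harmonic mean.
Total thickness L = 2.48 + 4.39 + 1.66 = 8.530 m.
Σ(b_i/K_i) = 2.48/3.33e-05 + 4.39/801 + 1.66/4.14 = 74475 d.
K_eq = L / Σ(b_i/K_i) = 8.530 / 74475 = 0.0001145 m/day.
Q = K_eq · A · (Δh/L) = 0.0001145 × 539 × (3.21/8.530) = 0.02323 m³/day.

0.0232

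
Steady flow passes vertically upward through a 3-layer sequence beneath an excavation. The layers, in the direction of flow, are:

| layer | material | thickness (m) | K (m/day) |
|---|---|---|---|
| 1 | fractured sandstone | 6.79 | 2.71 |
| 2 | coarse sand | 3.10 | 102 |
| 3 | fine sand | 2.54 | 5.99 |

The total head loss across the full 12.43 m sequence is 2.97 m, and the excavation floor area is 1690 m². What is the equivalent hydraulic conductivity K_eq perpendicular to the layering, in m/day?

Flow is perpendicular to layering, so the layers act in series and the equivalent K is the thickness-weighted harmonic mean.
Total thickness L = 6.79 + 3.10 + 2.54 = 12.43 m.
Σ(b_i/K_i) = 6.79/2.71 + 3.10/102 + 2.54/5.99 = 2.960 d.
K_eq = L / Σ(b_i/K_i) = 12.43 / 2.960 = 4.199 m/day.

4.20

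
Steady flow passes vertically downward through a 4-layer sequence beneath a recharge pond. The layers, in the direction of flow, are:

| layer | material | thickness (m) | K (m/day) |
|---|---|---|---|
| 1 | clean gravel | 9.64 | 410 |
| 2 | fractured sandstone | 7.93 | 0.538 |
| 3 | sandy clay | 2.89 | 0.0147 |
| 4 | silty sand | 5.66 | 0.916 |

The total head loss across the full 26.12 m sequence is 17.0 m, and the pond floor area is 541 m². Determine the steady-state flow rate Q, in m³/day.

42.3

Flow is perpendicular to layering, so the layers act in series and the equivalent K is the thickness-weighted harmonic mean.
Total thickness L = 9.64 + 7.93 + 2.89 + 5.66 = 26.12 m.
Σ(b_i/K_i) = 9.64/410 + 7.93/0.538 + 2.89/0.0147 + 5.66/0.916 = 217.5 d.
K_eq = L / Σ(b_i/K_i) = 26.12 / 217.5 = 0.1201 m/day.
Q = K_eq · A · (Δh/L) = 0.1201 × 541 × (17.0/26.12) = 42.28 m³/day.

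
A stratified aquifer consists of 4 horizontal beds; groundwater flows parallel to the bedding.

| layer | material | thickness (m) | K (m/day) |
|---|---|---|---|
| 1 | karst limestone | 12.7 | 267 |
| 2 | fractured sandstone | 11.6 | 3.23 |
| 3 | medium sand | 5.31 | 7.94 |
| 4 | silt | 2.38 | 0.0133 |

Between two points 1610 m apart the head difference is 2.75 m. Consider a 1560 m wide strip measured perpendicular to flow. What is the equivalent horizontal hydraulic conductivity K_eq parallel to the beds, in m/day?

108

Flow is parallel to layering, so each bed carries its own Darcy discharge and the transmissivities add.
Σ(K_i·b_i) = 267×12.7 + 3.23×11.6 + 7.94×5.31 + 0.0133×2.38 = 3471 m²/day.
Total thickness b = 31.99 m, so K_eq = Σ(K_i·b_i)/b = 108.5 m/day.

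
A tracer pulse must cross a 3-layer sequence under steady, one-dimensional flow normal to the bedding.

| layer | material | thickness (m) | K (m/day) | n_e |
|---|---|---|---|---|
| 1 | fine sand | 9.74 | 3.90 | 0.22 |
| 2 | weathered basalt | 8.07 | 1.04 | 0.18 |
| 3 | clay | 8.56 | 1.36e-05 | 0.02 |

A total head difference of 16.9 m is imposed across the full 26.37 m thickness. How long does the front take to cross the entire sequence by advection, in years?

384

With flow normal to the layers, continuity requires the same specific discharge q through every layer.
Σ(b_i/K_i) = 9.74/3.90 + 8.07/1.04 + 8.56/1.36e-05 = 6.294e+05 d.
q = Δh / Σ(b_i/K_i) = 16.9 / 6.294e+05 = 2.685e-05 m/day.
In each layer the seepage velocity is v_i = q/n_i, so the layer transit time is t_i = b_i·n_i / q:
  layer 1 (fine sand): t_1 = 9.74 × 0.22 / 2.685e-05 = 79806 d
  layer 2 (weathered basalt): t_2 = 8.07 × 0.18 / 2.685e-05 = 54100 d
  layer 3 (clay): t_3 = 8.56 × 0.02 / 2.685e-05 = 6376 d
Total t = Σ t_i = 1.403e+05 days = 384.1 years.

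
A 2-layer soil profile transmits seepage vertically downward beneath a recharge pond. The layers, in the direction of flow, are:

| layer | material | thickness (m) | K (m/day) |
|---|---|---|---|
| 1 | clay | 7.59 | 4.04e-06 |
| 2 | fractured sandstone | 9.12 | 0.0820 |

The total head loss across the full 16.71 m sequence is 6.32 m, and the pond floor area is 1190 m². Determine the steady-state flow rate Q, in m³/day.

0.00400

Flow is perpendicular to layering, so the layers act in series and the equivalent K is the thickness-weighted harmonic mean.
Total thickness L = 7.59 + 9.12 = 16.71 m.
Σ(b_i/K_i) = 7.59/4.04e-06 + 9.12/0.0820 = 1.879e+06 d.
K_eq = L / Σ(b_i/K_i) = 16.71 / 1.879e+06 = 8.894e-06 m/day.
Q = K_eq · A · (Δh/L) = 8.894e-06 × 1190 × (6.32/16.71) = 0.004003 m³/day.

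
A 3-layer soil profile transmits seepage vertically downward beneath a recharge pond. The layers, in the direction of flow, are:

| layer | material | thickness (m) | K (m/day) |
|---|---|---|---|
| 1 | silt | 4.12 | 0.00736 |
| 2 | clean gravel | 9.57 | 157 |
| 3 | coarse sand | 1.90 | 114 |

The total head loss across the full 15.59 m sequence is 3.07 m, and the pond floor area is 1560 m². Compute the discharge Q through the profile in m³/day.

Flow is perpendicular to layering, so the layers act in series and the equivalent K is the thickness-weighted harmonic mean.
Total thickness L = 4.12 + 9.57 + 1.90 = 15.59 m.
Σ(b_i/K_i) = 4.12/0.00736 + 9.57/157 + 1.90/114 = 559.9 d.
K_eq = L / Σ(b_i/K_i) = 15.59 / 559.9 = 0.02785 m/day.
Q = K_eq · A · (Δh/L) = 0.02785 × 1560 × (3.07/15.59) = 8.554 m³/day.

8.55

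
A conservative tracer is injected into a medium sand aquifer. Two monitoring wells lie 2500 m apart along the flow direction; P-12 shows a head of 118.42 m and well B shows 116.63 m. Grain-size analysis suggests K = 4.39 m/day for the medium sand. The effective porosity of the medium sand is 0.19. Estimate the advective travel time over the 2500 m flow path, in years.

Hydraulic gradient i = (118.42 − 116.63) / 2500 = 1.79 / 2500 = 0.0007160.
Darcy flux q = K · i = 4.390 × 0.0007160 = 0.003143 m/day.
Seepage velocity v = q / n_e = 0.003143 / 0.19 = 0.01654 m/day.
Travel time t = L / v = 2500 / 0.01654 = 1.511e+05 days = 413.7 years.

414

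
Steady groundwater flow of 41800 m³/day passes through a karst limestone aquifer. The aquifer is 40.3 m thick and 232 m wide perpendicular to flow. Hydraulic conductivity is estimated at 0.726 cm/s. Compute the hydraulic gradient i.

0.00713

Convert K: 0.726 cm/s × 864 = 627.3 m/day.
Cross-sectional area A = 232 × 40.3 = 9350 m².
From Q = K·A·i, i = Q / (K·A) = 41800 / (627.3 × 9350) = 0.007127.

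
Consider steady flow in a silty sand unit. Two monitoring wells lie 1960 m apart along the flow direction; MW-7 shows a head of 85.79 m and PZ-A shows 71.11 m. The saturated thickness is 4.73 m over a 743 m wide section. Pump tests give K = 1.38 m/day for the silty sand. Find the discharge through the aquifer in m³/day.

36.3

Cross-sectional area A = 743 × 4.73 = 3514 m².
Hydraulic gradient i = (85.79 − 71.11) / 1960 = 14.68 / 1960 = 0.007490.
Darcy's law: Q = K · A · i = 1.380 × 3514 × 0.007490 = 36.32 m³/day.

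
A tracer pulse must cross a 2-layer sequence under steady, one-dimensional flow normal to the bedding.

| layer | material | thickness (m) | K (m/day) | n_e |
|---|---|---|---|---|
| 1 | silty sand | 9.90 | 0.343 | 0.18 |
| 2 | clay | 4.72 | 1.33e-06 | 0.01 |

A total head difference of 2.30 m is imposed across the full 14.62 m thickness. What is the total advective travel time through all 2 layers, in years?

With flow normal to the layers, continuity requires the same specific discharge q through every layer.
Σ(b_i/K_i) = 9.90/0.343 + 4.72/1.33e-06 = 3.549e+06 d.
q = Δh / Σ(b_i/K_i) = 2.30 / 3.549e+06 = 6.481e-07 m/day.
In each layer the seepage velocity is v_i = q/n_i, so the layer transit time is t_i = b_i·n_i / q:
  layer 1 (silty sand): t_1 = 9.90 × 0.18 / 6.481e-07 = 2.750e+06 d
  layer 2 (clay): t_2 = 4.72 × 0.01 / 6.481e-07 = 72830 d
Total t = Σ t_i = 2.822e+06 days = 7727 years.

7730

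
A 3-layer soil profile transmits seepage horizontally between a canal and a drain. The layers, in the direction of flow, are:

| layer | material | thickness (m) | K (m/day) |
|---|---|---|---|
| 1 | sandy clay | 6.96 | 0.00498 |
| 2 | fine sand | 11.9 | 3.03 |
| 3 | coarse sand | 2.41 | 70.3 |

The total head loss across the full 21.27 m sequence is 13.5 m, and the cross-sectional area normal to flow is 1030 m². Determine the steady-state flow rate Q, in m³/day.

Flow is perpendicular to layering, so the layers act in series and the equivalent K is the thickness-weighted harmonic mean.
Total thickness L = 6.96 + 11.9 + 2.41 = 21.27 m.
Σ(b_i/K_i) = 6.96/0.00498 + 11.9/3.03 + 2.41/70.3 = 1402 d.
K_eq = L / Σ(b_i/K_i) = 21.27 / 1402 = 0.01518 m/day.
Q = K_eq · A · (Δh/L) = 0.01518 × 1030 × (13.5/21.27) = 9.921 m³/day.

9.92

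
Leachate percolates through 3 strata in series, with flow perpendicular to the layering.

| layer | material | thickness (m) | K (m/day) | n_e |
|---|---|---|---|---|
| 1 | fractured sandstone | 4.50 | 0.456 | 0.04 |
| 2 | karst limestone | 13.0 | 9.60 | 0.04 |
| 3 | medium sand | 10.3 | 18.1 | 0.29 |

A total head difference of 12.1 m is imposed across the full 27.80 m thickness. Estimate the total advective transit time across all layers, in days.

With flow normal to the layers, continuity requires the same specific discharge q through every layer.
Σ(b_i/K_i) = 4.50/0.456 + 13.0/9.60 + 10.3/18.1 = 11.79 d.
q = Δh / Σ(b_i/K_i) = 12.1 / 11.79 = 1.026 m/day.
In each layer the seepage velocity is v_i = q/n_i, so the layer transit time is t_i = b_i·n_i / q:
  layer 1 (fractured sandstone): t_1 = 4.50 × 0.04 / 1.026 = 0.1754 d
  layer 2 (karst limestone): t_2 = 13.0 × 0.04 / 1.026 = 0.5067 d
  layer 3 (medium sand): t_3 = 10.3 × 0.29 / 1.026 = 2.911 d
Total t = Σ t_i = 3.593 days.

3.59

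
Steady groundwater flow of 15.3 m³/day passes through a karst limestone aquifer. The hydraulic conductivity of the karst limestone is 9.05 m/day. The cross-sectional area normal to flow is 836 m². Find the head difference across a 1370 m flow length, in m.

From Q = K·A·i, i = Q / (K·A) = 15.3 / (9.050 × 836.0) = 0.002022.
Head loss Δh = i · L = 0.002022 × 1370 = 2.770 m.

2.77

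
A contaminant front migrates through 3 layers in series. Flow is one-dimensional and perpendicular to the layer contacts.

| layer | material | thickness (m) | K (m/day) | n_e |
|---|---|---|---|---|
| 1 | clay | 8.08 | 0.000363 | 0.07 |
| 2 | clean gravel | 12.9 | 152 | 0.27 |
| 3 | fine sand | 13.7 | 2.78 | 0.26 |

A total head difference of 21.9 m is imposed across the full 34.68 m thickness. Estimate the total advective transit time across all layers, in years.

With flow normal to the layers, continuity requires the same specific discharge q through every layer.
Σ(b_i/K_i) = 8.08/0.000363 + 12.9/152 + 13.7/2.78 = 22264 d.
q = Δh / Σ(b_i/K_i) = 21.9 / 22264 = 0.0009837 m/day.
In each layer the seepage velocity is v_i = q/n_i, so the layer transit time is t_i = b_i·n_i / q:
  layer 1 (clay): t_1 = 8.08 × 0.07 / 0.0009837 = 575.0 d
  layer 2 (clean gravel): t_2 = 12.9 × 0.27 / 0.0009837 = 3541 d
  layer 3 (fine sand): t_3 = 13.7 × 0.26 / 0.0009837 = 3621 d
Total t = Σ t_i = 7737 days = 21.18 years.

21.2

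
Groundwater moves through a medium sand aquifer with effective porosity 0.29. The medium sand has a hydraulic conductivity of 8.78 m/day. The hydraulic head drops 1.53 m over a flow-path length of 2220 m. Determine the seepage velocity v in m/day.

Hydraulic gradient i = Δh / L = 1.53 / 2220 = 0.0006892.
Darcy flux q = K · i = 8.780 × 0.0006892 = 0.006051 m/day.
Seepage velocity v = q / n_e = 0.006051 / 0.29 = 0.02087 m/day.

0.0209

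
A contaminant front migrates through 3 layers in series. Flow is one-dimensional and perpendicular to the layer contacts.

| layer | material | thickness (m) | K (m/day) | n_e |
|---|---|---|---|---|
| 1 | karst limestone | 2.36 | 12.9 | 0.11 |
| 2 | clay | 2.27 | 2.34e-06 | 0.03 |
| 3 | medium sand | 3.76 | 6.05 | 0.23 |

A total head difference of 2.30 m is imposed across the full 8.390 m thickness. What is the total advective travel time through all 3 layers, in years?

With flow normal to the layers, continuity requires the same specific discharge q through every layer.
Σ(b_i/K_i) = 2.36/12.9 + 2.27/2.34e-06 + 3.76/6.05 = 9.701e+05 d.
q = Δh / Σ(b_i/K_i) = 2.30 / 9.701e+05 = 2.371e-06 m/day.
In each layer the seepage velocity is v_i = q/n_i, so the layer transit time is t_i = b_i·n_i / q:
  layer 1 (karst limestone): t_1 = 2.36 × 0.11 / 2.371e-06 = 1.095e+05 d
  layer 2 (clay): t_2 = 2.27 × 0.03 / 2.371e-06 = 28723 d
  layer 3 (medium sand): t_3 = 3.76 × 0.23 / 2.371e-06 = 3.648e+05 d
Total t = Σ t_i = 5.030e+05 days = 1377 years.

1380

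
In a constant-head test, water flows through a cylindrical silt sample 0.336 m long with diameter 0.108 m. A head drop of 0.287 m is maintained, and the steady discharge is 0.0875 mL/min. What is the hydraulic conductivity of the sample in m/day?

Cross-sectional area A = π·(d/2)² = π × (0.108/2)² = 0.009161 m².
Convert discharge: 0.0875 mL/min = 1.458e-09 m³/s.
Darcy's law rearranged: K = Q·L / (A·Δh) = 1.458e-09 × 0.336 / (0.009161 × 0.287) = 1.864e-07 m/s = 0.01610 m/day.

0.0161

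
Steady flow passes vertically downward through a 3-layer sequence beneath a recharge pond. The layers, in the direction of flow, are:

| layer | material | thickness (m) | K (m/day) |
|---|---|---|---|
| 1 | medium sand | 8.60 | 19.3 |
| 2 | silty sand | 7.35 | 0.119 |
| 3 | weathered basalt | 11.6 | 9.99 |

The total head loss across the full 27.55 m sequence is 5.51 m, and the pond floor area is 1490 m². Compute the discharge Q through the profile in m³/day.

Flow is perpendicular to layering, so the layers act in series and the equivalent K is the thickness-weighted harmonic mean.
Total thickness L = 8.60 + 7.35 + 11.6 = 27.55 m.
Σ(b_i/K_i) = 8.60/19.3 + 7.35/0.119 + 11.6/9.99 = 63.37 d.
K_eq = L / Σ(b_i/K_i) = 27.55 / 63.37 = 0.4347 m/day.
Q = K_eq · A · (Δh/L) = 0.4347 × 1490 × (5.51/27.55) = 129.6 m³/day.

130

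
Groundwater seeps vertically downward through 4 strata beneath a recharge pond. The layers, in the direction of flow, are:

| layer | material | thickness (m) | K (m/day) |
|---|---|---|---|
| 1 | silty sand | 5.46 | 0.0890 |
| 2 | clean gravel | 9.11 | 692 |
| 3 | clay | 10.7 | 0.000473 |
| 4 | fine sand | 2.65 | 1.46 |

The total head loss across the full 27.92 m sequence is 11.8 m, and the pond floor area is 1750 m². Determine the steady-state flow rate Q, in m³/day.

Flow is perpendicular to layering, so the layers act in series and the equivalent K is the thickness-weighted harmonic mean.
Total thickness L = 5.46 + 9.11 + 10.7 + 2.65 = 27.92 m.
Σ(b_i/K_i) = 5.46/0.0890 + 9.11/692 + 10.7/0.000473 + 2.65/1.46 = 22685 d.
K_eq = L / Σ(b_i/K_i) = 27.92 / 22685 = 0.001231 m/day.
Q = K_eq · A · (Δh/L) = 0.001231 × 1750 × (11.8/27.92) = 0.9103 m³/day.

0.910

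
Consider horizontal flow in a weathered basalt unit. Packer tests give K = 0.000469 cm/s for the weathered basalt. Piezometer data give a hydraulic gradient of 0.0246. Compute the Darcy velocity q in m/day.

0.00997

Convert K: 0.000469 cm/s × 864 = 0.4052 m/day.
Hydraulic gradient i = 0.0246.
Specific discharge q = K · i = 0.4052 × 0.02460 = 0.009968 m/day.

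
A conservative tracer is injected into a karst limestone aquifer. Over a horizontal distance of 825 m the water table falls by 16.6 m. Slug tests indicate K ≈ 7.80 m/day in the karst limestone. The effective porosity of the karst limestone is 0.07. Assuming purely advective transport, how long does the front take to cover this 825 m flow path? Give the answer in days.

368

Hydraulic gradient i = Δh / L = 16.6 / 825 = 0.02012.
Darcy flux q = K · i = 7.800 × 0.02012 = 0.1569 m/day.
Seepage velocity v = q / n_e = 0.1569 / 0.07 = 2.242 m/day.
Travel time t = L / v = 825 / 2.242 = 368.0 days.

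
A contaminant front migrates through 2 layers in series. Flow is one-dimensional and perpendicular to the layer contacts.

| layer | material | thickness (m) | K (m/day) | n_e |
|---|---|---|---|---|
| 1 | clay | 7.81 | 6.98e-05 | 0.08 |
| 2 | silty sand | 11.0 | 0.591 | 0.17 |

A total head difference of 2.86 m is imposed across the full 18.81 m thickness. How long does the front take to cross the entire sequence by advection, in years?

267

With flow normal to the layers, continuity requires the same specific discharge q through every layer.
Σ(b_i/K_i) = 7.81/6.98e-05 + 11.0/0.591 = 1.119e+05 d.
q = Δh / Σ(b_i/K_i) = 2.86 / 1.119e+05 = 2.556e-05 m/day.
In each layer the seepage velocity is v_i = q/n_i, so the layer transit time is t_i = b_i·n_i / q:
  layer 1 (clay): t_1 = 7.81 × 0.08 / 2.556e-05 = 24448 d
  layer 2 (silty sand): t_2 = 11.0 × 0.17 / 2.556e-05 = 73172 d
Total t = Σ t_i = 97620 days = 267.3 years.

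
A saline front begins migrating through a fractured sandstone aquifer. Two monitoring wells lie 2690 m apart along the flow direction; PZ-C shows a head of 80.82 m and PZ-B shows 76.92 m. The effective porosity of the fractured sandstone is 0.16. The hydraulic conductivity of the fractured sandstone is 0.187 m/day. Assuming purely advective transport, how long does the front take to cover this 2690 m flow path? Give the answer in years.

Hydraulic gradient i = (80.82 − 76.92) / 2690 = 3.9 / 2690 = 0.001450.
Darcy flux q = K · i = 0.1870 × 0.001450 = 0.0002711 m/day.
Seepage velocity v = q / n_e = 0.0002711 / 0.16 = 0.001694 m/day.
Travel time t = L / v = 2690 / 0.001694 = 1.588e+06 days = 4346 years.

4350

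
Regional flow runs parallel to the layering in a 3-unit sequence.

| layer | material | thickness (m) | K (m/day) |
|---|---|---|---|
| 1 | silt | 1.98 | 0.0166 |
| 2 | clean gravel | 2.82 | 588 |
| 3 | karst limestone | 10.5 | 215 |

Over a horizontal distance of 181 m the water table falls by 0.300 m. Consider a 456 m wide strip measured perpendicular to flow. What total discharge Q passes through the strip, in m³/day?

2960

Flow is parallel to layering, so each bed carries its own Darcy discharge and the transmissivities add.
Σ(K_i·b_i) = 0.0166×1.98 + 588×2.82 + 215×10.5 = 3916 m²/day.
Hydraulic gradient i = Δh / L = 0.300 / 181 = 0.001657.
Q = Σ(K_i·b_i) · W · i = 3916 × 456 × 0.001657 = 2959 m³/day.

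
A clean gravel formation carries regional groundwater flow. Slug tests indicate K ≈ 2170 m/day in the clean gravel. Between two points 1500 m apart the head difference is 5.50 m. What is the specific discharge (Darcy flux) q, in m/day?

7.96

Hydraulic gradient i = Δh / L = 5.50 / 1500 = 0.003667.
Specific discharge q = K · i = 2170 × 0.003667 = 7.957 m/day.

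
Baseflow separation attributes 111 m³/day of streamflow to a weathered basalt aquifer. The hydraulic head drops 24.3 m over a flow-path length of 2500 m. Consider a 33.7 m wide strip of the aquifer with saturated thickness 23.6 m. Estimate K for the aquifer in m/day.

14.4

Cross-sectional area A = 33.7 × 23.6 = 795.3 m².
Hydraulic gradient i = Δh / L = 24.3 / 2500 = 0.009720.
From Q = K·A·i, K = Q / (A·i) = 111 / (795.3 × 0.009720) = 14.36 m/day.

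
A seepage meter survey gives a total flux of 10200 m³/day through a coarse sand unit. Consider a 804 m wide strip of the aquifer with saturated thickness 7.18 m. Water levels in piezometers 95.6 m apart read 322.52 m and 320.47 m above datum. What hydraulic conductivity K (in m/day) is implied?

Cross-sectional area A = 804 × 7.18 = 5773 m².
Hydraulic gradient i = (322.52 − 320.47) / 95.6 = 2.05 / 95.6 = 0.02144.
From Q = K·A·i, K = Q / (A·i) = 10200 / (5773 × 0.02144) = 82.40 m/day.

82.4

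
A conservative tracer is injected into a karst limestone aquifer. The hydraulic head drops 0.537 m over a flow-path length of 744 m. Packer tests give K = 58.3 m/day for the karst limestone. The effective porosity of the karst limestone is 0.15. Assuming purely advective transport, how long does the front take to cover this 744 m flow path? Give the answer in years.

7.26

Hydraulic gradient i = Δh / L = 0.537 / 744 = 0.0007218.
Darcy flux q = K · i = 58.30 × 0.0007218 = 0.04208 m/day.
Seepage velocity v = q / n_e = 0.04208 / 0.15 = 0.2805 m/day.
Travel time t = L / v = 744 / 0.2805 = 2652 days = 7.261 years.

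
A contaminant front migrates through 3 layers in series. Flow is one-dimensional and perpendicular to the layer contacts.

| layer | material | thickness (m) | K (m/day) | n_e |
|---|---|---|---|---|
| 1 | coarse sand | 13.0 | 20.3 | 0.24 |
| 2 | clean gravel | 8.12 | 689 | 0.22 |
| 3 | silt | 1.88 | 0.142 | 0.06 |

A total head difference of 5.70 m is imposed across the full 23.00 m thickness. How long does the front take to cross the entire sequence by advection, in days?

12.2

With flow normal to the layers, continuity requires the same specific discharge q through every layer.
Σ(b_i/K_i) = 13.0/20.3 + 8.12/689 + 1.88/0.142 = 13.89 d.
q = Δh / Σ(b_i/K_i) = 5.70 / 13.89 = 0.4103 m/day.
In each layer the seepage velocity is v_i = q/n_i, so the layer transit time is t_i = b_i·n_i / q:
  layer 1 (coarse sand): t_1 = 13.0 × 0.24 / 0.4103 = 7.604 d
  layer 2 (clean gravel): t_2 = 8.12 × 0.22 / 0.4103 = 4.354 d
  layer 3 (silt): t_3 = 1.88 × 0.06 / 0.4103 = 0.2749 d
Total t = Σ t_i = 12.23 days.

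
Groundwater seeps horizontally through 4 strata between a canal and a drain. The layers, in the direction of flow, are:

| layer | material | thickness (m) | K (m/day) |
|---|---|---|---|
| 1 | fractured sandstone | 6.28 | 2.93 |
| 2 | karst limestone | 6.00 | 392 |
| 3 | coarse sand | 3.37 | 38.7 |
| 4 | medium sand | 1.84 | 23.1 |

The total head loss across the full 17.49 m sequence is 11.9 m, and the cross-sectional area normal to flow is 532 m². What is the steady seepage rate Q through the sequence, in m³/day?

Flow is perpendicular to layering, so the layers act in series and the equivalent K is the thickness-weighted harmonic mean.
Total thickness L = 6.28 + 6.00 + 3.37 + 1.84 = 17.49 m.
Σ(b_i/K_i) = 6.28/2.93 + 6.00/392 + 3.37/38.7 + 1.84/23.1 = 2.325 d.
K_eq = L / Σ(b_i/K_i) = 17.49 / 2.325 = 7.521 m/day.
Q = K_eq · A · (Δh/L) = 7.521 × 532 × (11.9/17.49) = 2722 m³/day.

2720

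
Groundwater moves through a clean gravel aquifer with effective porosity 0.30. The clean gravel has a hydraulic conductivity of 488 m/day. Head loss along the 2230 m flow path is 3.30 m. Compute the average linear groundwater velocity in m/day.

Hydraulic gradient i = Δh / L = 3.30 / 2230 = 0.001480.
Darcy flux q = K · i = 488.0 × 0.001480 = 0.7222 m/day.
Seepage velocity v = q / n_e = 0.7222 / 0.30 = 2.407 m/day.

2.41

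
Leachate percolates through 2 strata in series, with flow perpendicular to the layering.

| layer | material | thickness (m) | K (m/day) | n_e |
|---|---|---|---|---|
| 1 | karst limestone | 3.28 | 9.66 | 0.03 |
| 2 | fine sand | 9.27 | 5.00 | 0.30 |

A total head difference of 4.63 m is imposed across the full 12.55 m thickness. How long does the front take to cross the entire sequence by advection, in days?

1.36

With flow normal to the layers, continuity requires the same specific discharge q through every layer.
Σ(b_i/K_i) = 3.28/9.66 + 9.27/5.00 = 2.194 d.
q = Δh / Σ(b_i/K_i) = 4.63 / 2.194 = 2.111 m/day.
In each layer the seepage velocity is v_i = q/n_i, so the layer transit time is t_i = b_i·n_i / q:
  layer 1 (karst limestone): t_1 = 3.28 × 0.03 / 2.111 = 0.04662 d
  layer 2 (fine sand): t_2 = 9.27 × 0.30 / 2.111 = 1.318 d
Total t = Σ t_i = 1.364 days.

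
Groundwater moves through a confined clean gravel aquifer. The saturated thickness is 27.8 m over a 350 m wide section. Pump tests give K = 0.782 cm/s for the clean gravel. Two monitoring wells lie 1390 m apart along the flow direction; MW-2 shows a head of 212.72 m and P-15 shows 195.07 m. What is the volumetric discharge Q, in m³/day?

83500

Convert K: 0.782 cm/s × 864 = 675.6 m/day.
Cross-sectional area A = 350 × 27.8 = 9730 m².
Hydraulic gradient i = (212.72 − 195.07) / 1390 = 17.65 / 1390 = 0.01270.
Darcy's law: Q = K · A · i = 675.6 × 9730 × 0.01270 = 83476 m³/day.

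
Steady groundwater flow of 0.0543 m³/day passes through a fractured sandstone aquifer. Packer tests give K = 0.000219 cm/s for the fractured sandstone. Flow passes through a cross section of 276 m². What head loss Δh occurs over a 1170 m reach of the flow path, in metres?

1.22

Convert K: 0.000219 cm/s × 864 = 0.1892 m/day.
From Q = K·A·i, i = Q / (K·A) = 0.0543 / (0.1892 × 276.0) = 0.001040.
Head loss Δh = i · L = 0.001040 × 1170 = 1.217 m.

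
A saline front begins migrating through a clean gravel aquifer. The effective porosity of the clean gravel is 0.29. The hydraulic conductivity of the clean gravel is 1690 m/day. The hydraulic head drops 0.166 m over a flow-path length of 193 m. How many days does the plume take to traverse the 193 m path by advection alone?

38.5

Hydraulic gradient i = Δh / L = 0.166 / 193 = 0.0008601.
Darcy flux q = K · i = 1690 × 0.0008601 = 1.454 m/day.
Seepage velocity v = q / n_e = 1.454 / 0.29 = 5.012 m/day.
Travel time t = L / v = 193 / 5.012 = 38.51 days.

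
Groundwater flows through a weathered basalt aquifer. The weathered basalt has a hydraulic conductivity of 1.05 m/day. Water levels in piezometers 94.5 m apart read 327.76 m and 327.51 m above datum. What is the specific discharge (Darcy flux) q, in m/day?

Hydraulic gradient i = (327.76 − 327.51) / 94.5 = 0.25 / 94.5 = 0.002646.
Specific discharge q = K · i = 1.050 × 0.002646 = 0.002778 m/day.

0.00278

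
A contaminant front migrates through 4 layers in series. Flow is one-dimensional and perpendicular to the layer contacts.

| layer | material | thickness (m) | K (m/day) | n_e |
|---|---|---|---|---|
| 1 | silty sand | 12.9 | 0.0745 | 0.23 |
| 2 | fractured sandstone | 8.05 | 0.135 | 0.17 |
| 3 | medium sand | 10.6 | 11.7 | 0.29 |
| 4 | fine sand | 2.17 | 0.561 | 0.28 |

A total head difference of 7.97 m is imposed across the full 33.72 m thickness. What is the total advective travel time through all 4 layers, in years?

With flow normal to the layers, continuity requires the same specific discharge q through every layer.
Σ(b_i/K_i) = 12.9/0.0745 + 8.05/0.135 + 10.6/11.7 + 2.17/0.561 = 237.6 d.
q = Δh / Σ(b_i/K_i) = 7.97 / 237.6 = 0.03355 m/day.
In each layer the seepage velocity is v_i = q/n_i, so the layer transit time is t_i = b_i·n_i / q:
  layer 1 (silty sand): t_1 = 12.9 × 0.23 / 0.03355 = 88.44 d
  layer 2 (fractured sandstone): t_2 = 8.05 × 0.17 / 0.03355 = 40.79 d
  layer 3 (medium sand): t_3 = 10.6 × 0.29 / 0.03355 = 91.63 d
  layer 4 (fine sand): t_4 = 2.17 × 0.28 / 0.03355 = 18.11 d
Total t = Σ t_i = 239.0 days = 0.6542 years.

0.654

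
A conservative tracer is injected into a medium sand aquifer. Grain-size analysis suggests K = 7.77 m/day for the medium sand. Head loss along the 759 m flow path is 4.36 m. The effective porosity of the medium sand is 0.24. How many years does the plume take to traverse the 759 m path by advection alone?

Hydraulic gradient i = Δh / L = 4.36 / 759 = 0.005744.
Darcy flux q = K · i = 7.770 × 0.005744 = 0.04463 m/day.
Seepage velocity v = q / n_e = 0.04463 / 0.24 = 0.1860 m/day.
Travel time t = L / v = 759 / 0.1860 = 4081 days = 11.17 years.

11.2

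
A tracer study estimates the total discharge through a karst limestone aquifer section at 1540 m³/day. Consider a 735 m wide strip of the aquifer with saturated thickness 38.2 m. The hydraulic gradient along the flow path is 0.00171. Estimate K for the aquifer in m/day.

32.1

Cross-sectional area A = 735 × 38.2 = 28077 m².
Hydraulic gradient i = 0.00171.
From Q = K·A·i, K = Q / (A·i) = 1540 / (28077 × 0.001710) = 32.08 m/day.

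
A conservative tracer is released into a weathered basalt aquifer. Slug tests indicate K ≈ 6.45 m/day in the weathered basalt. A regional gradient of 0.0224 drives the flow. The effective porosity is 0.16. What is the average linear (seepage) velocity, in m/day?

Hydraulic gradient i = 0.0224.
Darcy flux q = K · i = 6.450 × 0.02240 = 0.1445 m/day.
Seepage velocity v = q / n_e = 0.1445 / 0.16 = 0.9030 m/day.

0.903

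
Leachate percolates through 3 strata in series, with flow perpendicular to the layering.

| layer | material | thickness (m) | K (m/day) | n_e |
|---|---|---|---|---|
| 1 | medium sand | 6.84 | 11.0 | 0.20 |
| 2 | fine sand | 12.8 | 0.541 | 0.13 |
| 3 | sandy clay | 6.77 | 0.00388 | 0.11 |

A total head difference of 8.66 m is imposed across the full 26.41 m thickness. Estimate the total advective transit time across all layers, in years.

With flow normal to the layers, continuity requires the same specific discharge q through every layer.
Σ(b_i/K_i) = 6.84/11.0 + 12.8/0.541 + 6.77/0.00388 = 1769 d.
q = Δh / Σ(b_i/K_i) = 8.66 / 1769 = 0.004895 m/day.
In each layer the seepage velocity is v_i = q/n_i, so the layer transit time is t_i = b_i·n_i / q:
  layer 1 (medium sand): t_1 = 6.84 × 0.20 / 0.004895 = 279.5 d
  layer 2 (fine sand): t_2 = 12.8 × 0.13 / 0.004895 = 339.9 d
  layer 3 (sandy clay): t_3 = 6.77 × 0.11 / 0.004895 = 152.1 d
Total t = Σ t_i = 771.5 days = 2.112 years.

2.11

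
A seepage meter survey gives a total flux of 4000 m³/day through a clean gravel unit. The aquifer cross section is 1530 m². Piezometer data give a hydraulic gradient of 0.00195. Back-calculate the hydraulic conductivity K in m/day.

1340

Hydraulic gradient i = 0.00195.
From Q = K·A·i, K = Q / (A·i) = 4000 / (1530 × 0.001950) = 1341 m/day.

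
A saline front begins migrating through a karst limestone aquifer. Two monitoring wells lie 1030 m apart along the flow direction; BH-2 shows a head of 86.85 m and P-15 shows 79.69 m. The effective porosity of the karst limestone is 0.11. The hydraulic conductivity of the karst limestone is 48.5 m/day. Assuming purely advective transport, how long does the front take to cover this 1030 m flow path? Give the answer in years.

Hydraulic gradient i = (86.85 − 79.69) / 1030 = 7.16 / 1030 = 0.006951.
Darcy flux q = K · i = 48.50 × 0.006951 = 0.3371 m/day.
Seepage velocity v = q / n_e = 0.3371 / 0.11 = 3.065 m/day.
Travel time t = L / v = 1030 / 3.065 = 336.1 days = 0.9201 years.

0.920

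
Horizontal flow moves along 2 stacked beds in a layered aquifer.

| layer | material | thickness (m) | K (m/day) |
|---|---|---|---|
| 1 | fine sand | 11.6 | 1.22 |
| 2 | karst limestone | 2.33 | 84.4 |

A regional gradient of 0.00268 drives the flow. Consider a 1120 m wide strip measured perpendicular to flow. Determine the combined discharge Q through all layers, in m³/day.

Flow is parallel to layering, so each bed carries its own Darcy discharge and the transmissivities add.
Σ(K_i·b_i) = 1.22×11.6 + 84.4×2.33 = 210.8 m²/day.
Hydraulic gradient i = 0.00268.
Q = Σ(K_i·b_i) · W · i = 210.8 × 1120 × 0.002680 = 632.7 m³/day.

633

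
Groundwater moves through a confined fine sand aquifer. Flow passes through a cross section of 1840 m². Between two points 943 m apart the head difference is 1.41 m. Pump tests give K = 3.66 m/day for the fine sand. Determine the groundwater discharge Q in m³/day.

Hydraulic gradient i = Δh / L = 1.41 / 943 = 0.001495.
Darcy's law: Q = K · A · i = 3.660 × 1840 × 0.001495 = 10.07 m³/day.

10.1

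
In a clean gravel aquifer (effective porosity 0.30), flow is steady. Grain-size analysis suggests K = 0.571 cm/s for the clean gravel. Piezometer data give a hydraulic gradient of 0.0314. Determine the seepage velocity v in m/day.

51.6

Convert K: 0.571 cm/s × 864 = 493.3 m/day.
Hydraulic gradient i = 0.0314.
Darcy flux q = K · i = 493.3 × 0.03140 = 15.49 m/day.
Seepage velocity v = q / n_e = 15.49 / 0.30 = 51.64 m/day.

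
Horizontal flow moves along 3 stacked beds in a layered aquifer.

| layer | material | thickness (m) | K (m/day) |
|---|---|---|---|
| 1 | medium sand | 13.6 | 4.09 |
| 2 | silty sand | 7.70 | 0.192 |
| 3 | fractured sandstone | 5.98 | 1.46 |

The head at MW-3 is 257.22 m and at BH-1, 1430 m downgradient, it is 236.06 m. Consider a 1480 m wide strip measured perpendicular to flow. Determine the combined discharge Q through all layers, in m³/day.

1440

Flow is parallel to layering, so each bed carries its own Darcy discharge and the transmissivities add.
Σ(K_i·b_i) = 4.09×13.6 + 0.192×7.70 + 1.46×5.98 = 65.83 m²/day.
Hydraulic gradient i = (257.22 − 236.06) / 1430 = 21.16 / 1430 = 0.01480.
Q = Σ(K_i·b_i) · W · i = 65.83 × 1480 × 0.01480 = 1442 m³/day.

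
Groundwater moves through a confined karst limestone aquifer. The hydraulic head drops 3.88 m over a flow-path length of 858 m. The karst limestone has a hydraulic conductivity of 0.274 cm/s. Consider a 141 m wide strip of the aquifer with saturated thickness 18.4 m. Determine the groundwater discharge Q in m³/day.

2780

Convert K: 0.274 cm/s × 864 = 236.7 m/day.
Cross-sectional area A = 141 × 18.4 = 2594 m².
Hydraulic gradient i = Δh / L = 3.88 / 858 = 0.004522.
Darcy's law: Q = K · A · i = 236.7 × 2594 × 0.004522 = 2777 m³/day.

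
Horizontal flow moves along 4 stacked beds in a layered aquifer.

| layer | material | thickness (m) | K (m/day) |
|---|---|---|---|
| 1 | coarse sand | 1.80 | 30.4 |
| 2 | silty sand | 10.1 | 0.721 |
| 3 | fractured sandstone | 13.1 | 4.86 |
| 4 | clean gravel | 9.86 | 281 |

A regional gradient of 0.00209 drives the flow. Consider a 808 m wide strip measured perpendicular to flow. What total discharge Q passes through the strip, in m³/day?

4890

Flow is parallel to layering, so each bed carries its own Darcy discharge and the transmissivities add.
Σ(K_i·b_i) = 30.4×1.80 + 0.721×10.1 + 4.86×13.1 + 281×9.86 = 2896 m²/day.
Hydraulic gradient i = 0.00209.
Q = Σ(K_i·b_i) · W · i = 2896 × 808 × 0.002090 = 4891 m³/day.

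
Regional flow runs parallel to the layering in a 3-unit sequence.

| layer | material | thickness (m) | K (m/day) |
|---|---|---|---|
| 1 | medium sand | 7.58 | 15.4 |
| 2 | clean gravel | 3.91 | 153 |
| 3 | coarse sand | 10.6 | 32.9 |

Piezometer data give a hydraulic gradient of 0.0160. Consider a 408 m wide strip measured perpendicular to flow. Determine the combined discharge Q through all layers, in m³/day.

6940

Flow is parallel to layering, so each bed carries its own Darcy discharge and the transmissivities add.
Σ(K_i·b_i) = 15.4×7.58 + 153×3.91 + 32.9×10.6 = 1064 m²/day.
Hydraulic gradient i = 0.0160.
Q = Σ(K_i·b_i) · W · i = 1064 × 408 × 0.01600 = 6944 m³/day.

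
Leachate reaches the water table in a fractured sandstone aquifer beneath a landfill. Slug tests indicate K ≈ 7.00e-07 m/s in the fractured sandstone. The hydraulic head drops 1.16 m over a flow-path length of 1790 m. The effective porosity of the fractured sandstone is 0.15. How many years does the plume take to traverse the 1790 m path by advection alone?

Convert K: 7.00e-07 m/s × 86400 = 0.06048 m/day.
Hydraulic gradient i = Δh / L = 1.16 / 1790 = 0.0006480.
Darcy flux q = K · i = 0.06048 × 0.0006480 = 3.919e-05 m/day.
Seepage velocity v = q / n_e = 3.919e-05 / 0.15 = 0.0002613 m/day.
Travel time t = L / v = 1790 / 0.0002613 = 6.851e+06 days = 18756 years.

18800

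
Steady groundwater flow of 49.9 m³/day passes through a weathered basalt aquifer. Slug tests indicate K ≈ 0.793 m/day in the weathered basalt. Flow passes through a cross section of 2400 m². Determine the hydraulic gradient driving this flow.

0.0262

From Q = K·A·i, i = Q / (K·A) = 49.9 / (0.7930 × 2400) = 0.02622.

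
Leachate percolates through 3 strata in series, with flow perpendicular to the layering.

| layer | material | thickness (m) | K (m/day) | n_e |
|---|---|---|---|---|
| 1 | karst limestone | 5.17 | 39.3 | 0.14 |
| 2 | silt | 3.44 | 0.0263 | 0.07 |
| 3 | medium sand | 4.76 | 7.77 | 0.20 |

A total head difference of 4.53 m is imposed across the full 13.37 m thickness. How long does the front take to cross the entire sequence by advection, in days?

With flow normal to the layers, continuity requires the same specific discharge q through every layer.
Σ(b_i/K_i) = 5.17/39.3 + 3.44/0.0263 + 4.76/7.77 = 131.5 d.
q = Δh / Σ(b_i/K_i) = 4.53 / 131.5 = 0.03444 m/day.
In each layer the seepage velocity is v_i = q/n_i, so the layer transit time is t_i = b_i·n_i / q:
  layer 1 (karst limestone): t_1 = 5.17 × 0.14 / 0.03444 = 21.02 d
  layer 2 (silt): t_2 = 3.44 × 0.07 / 0.03444 = 6.992 d
  layer 3 (medium sand): t_3 = 4.76 × 0.20 / 0.03444 = 27.64 d
Total t = Σ t_i = 55.65 days.

55.7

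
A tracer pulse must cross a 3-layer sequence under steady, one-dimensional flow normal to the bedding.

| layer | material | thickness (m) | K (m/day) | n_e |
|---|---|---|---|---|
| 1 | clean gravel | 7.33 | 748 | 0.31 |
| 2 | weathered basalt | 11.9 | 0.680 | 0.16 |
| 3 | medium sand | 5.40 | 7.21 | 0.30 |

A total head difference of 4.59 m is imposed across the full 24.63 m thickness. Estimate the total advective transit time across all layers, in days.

23.1

With flow normal to the layers, continuity requires the same specific discharge q through every layer.
Σ(b_i/K_i) = 7.33/748 + 11.9/0.680 + 5.40/7.21 = 18.26 d.
q = Δh / Σ(b_i/K_i) = 4.59 / 18.26 = 0.2514 m/day.
In each layer the seepage velocity is v_i = q/n_i, so the layer transit time is t_i = b_i·n_i / q:
  layer 1 (clean gravel): t_1 = 7.33 × 0.31 / 0.2514 = 9.039 d
  layer 2 (weathered basalt): t_2 = 11.9 × 0.16 / 0.2514 = 7.574 d
  layer 3 (medium sand): t_3 = 5.40 × 0.30 / 0.2514 = 6.444 d
Total t = Σ t_i = 23.06 days.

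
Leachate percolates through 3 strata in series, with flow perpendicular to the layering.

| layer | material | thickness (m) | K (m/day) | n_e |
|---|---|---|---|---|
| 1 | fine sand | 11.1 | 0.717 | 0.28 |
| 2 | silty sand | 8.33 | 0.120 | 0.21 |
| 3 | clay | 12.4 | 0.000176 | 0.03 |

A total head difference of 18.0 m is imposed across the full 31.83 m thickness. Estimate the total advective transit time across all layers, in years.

56.1

With flow normal to the layers, continuity requires the same specific discharge q through every layer.
Σ(b_i/K_i) = 11.1/0.717 + 8.33/0.120 + 12.4/0.000176 = 70539 d.
q = Δh / Σ(b_i/K_i) = 18.0 / 70539 = 0.0002552 m/day.
In each layer the seepage velocity is v_i = q/n_i, so the layer transit time is t_i = b_i·n_i / q:
  layer 1 (fine sand): t_1 = 11.1 × 0.28 / 0.0002552 = 12180 d
  layer 2 (silty sand): t_2 = 8.33 × 0.21 / 0.0002552 = 6855 d
  layer 3 (clay): t_3 = 12.4 × 0.03 / 0.0002552 = 1458 d
Total t = Σ t_i = 20493 days = 56.11 years.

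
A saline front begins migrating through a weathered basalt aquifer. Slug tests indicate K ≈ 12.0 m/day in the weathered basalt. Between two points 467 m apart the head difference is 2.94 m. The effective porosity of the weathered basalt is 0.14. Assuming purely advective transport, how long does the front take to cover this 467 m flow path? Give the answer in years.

2.37

Hydraulic gradient i = Δh / L = 2.94 / 467 = 0.006296.
Darcy flux q = K · i = 12.00 × 0.006296 = 0.07555 m/day.
Seepage velocity v = q / n_e = 0.07555 / 0.14 = 0.5396 m/day.
Travel time t = L / v = 467 / 0.5396 = 865.4 days = 2.369 years.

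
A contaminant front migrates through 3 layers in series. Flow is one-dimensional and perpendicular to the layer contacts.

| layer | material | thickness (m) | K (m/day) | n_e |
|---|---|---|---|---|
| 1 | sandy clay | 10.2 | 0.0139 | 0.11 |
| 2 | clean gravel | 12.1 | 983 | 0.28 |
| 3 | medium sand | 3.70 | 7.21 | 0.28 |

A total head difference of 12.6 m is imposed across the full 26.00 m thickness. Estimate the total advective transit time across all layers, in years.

0.885

With flow normal to the layers, continuity requires the same specific discharge q through every layer.
Σ(b_i/K_i) = 10.2/0.0139 + 12.1/983 + 3.70/7.21 = 734.3 d.
q = Δh / Σ(b_i/K_i) = 12.6 / 734.3 = 0.01716 m/day.
In each layer the seepage velocity is v_i = q/n_i, so the layer transit time is t_i = b_i·n_i / q:
  layer 1 (sandy clay): t_1 = 10.2 × 0.11 / 0.01716 = 65.39 d
  layer 2 (clean gravel): t_2 = 12.1 × 0.28 / 0.01716 = 197.5 d
  layer 3 (medium sand): t_3 = 3.70 × 0.28 / 0.01716 = 60.38 d
Total t = Σ t_i = 323.2 days = 0.8849 years.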